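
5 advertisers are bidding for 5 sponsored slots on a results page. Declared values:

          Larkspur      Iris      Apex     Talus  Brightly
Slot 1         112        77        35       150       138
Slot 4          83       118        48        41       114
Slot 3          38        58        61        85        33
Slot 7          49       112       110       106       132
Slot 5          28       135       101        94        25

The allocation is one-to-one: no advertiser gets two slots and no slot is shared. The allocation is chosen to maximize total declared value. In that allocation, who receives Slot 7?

Optimal: Larkspur→Slot 4 ($83), Iris→Slot 5 ($135), Apex→Slot 3 ($61), Talus→Slot 1 ($150), Brightly→Slot 7 ($132) — total 83+135+61+150+132 = $561.
Column-greedy (each slot in turn goes to its best remaining advertiser) gives $489, worse by 72.
Next-best assignment: Larkspur→Slot 1, Iris→Slot 5, Apex→Slot 7, Talus→Slot 3, Brightly→Slot 4 = $556.
Swapping Iris↔Talus (Iris→Slot 1 $77, Talus→Slot 5 $94) loses 114.
Brightly's own top slot is Slot 1 ($138), but forcing Brightly→Slot 1 and reassigning the rest optimally gives only $551 — worse by 10.

Brightly receives Slot 7.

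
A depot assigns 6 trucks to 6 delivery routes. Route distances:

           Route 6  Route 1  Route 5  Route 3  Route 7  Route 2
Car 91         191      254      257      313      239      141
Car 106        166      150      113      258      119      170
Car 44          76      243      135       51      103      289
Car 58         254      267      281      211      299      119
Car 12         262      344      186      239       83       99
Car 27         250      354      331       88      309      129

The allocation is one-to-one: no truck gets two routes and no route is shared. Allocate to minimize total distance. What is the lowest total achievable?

Minimum total: 733 km

This is a one-to-one assignment (minimum-cost bipartite matching).
Optimal: Car 91→Route 1 (254 km), Car 106→Route 5 (113 km), Car 44→Route 6 (76 km), Car 58→Route 2 (119 km), Car 12→Route 7 (83 km), Car 27→Route 3 (88 km) — total 254+113+76+119+83+88 = 733 km.
Row-greedy (each truck in turn takes its cheapest remaining route) gives 996 km, worse by 263.
Next-best assignment: Car 91→Route 6, Car 106→Route 1, Car 44→Route 5, Car 58→Route 2, Car 12→Route 7, Car 27→Route 3 = 766 km.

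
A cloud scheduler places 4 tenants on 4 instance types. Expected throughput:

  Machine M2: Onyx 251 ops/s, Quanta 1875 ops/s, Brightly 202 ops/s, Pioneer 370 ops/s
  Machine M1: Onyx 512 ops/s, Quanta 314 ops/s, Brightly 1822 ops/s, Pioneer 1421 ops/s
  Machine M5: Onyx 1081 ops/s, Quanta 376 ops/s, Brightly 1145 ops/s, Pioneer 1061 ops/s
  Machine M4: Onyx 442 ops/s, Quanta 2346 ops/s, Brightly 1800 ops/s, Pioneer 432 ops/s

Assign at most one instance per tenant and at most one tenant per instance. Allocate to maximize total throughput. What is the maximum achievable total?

Optimal: Onyx→Machine M5 (1081 ops/s), Quanta→Machine M2 (1875 ops/s), Brightly→Machine M4 (1800 ops/s), Pioneer→Machine M1 (1421 ops/s) — total 1081+1875+1800+1421 = 6177 ops/s.
Row-greedy (each tenant in turn takes its best remaining instance) gives 5619 ops/s, worse by 558.

Max total: 6177 ops/s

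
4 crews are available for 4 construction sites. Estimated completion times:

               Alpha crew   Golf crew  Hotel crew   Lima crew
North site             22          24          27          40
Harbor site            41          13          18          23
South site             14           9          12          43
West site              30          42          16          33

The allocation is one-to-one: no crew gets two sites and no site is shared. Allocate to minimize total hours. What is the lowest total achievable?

Min total: 70 hours

Optimal: Alpha crew→North site (22 hours), Golf crew→South site (9 hours), Hotel crew→West site (16 hours), Lima crew→Harbor site (23 hours) — total 22+9+16+23 = 70 hours.
Column-greedy (each site in turn goes to its cheapest remaining crew) gives 80 hours, worse by 10.
Swapping Lima crew↔Hotel crew (Lima crew→West site 33 hours, Hotel crew→Harbor site 18 hours) adds 12.
No other one-to-one assignment undercuts 70 hours.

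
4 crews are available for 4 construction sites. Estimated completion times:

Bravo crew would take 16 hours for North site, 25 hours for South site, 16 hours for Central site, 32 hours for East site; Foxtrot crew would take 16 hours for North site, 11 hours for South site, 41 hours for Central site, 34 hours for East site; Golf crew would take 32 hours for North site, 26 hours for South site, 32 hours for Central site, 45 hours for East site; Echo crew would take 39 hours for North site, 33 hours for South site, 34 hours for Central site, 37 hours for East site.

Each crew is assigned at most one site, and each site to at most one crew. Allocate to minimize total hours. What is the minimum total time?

Min total: 95 hours

Treat this as an assignment problem: match each crew to one site.
Optimal: Bravo crew→Central site (16 hours), Foxtrot crew→North site (16 hours), Golf crew→South site (26 hours), Echo crew→East site (37 hours) — total 16+16+26+37 = 95 hours.
Next-best assignment: Bravo crew→North site, Foxtrot crew→South site, Golf crew→Central site, Echo crew→East site = 96 hours.
Every other assignment is strictly worse.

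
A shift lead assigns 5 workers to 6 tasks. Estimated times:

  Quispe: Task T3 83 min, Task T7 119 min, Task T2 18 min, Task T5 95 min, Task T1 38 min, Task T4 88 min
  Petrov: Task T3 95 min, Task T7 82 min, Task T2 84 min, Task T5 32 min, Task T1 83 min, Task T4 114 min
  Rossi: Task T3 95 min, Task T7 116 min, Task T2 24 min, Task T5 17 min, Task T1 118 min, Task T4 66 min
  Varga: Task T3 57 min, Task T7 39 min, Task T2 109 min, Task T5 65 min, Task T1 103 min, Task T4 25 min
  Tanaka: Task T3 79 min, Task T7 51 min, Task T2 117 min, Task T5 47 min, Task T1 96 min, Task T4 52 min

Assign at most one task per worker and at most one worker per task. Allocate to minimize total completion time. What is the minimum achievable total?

Treat this as an assignment problem: match each worker to one task.
Optimal: Quispe→Task T1 (38 min), Petrov→Task T5 (32 min), Rossi→Task T2 (24 min), Varga→Task T4 (25 min), Tanaka→Task T7 (51 min) — total 38+32+24+25+51 = 170 min.
Column-greedy (each task in turn goes to its cheapest remaining worker) gives 226 min, worse by 56.
Every other assignment is strictly worse.

Min total: 170 min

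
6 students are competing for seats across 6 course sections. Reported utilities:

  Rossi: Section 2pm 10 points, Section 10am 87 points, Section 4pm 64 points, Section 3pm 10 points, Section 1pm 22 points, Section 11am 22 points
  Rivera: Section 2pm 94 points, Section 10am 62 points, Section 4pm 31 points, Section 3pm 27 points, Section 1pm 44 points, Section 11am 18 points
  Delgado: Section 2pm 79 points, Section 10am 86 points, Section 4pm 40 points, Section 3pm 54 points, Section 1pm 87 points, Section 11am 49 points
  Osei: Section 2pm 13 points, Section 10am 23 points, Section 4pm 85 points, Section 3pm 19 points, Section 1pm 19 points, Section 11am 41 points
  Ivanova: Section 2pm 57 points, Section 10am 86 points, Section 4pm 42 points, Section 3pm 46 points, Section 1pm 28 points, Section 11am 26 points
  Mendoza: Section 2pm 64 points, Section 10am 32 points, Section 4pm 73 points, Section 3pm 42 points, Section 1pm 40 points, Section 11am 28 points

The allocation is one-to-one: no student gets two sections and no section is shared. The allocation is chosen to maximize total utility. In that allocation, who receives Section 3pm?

Ivanova receives Section 3pm.

Optimal: Rossi→Section 10am (87 points), Rivera→Section 2pm (94 points), Delgado→Section 1pm (87 points), Osei→Section 11am (41 points), Ivanova→Section 3pm (46 points), Mendoza→Section 4pm (73 points) — total 87+94+87+41+46+73 = 428 points.
Column-greedy (each section in turn goes to its best remaining student) gives 386 points, worse by 42.
Next-best assignment: Rossi→Section 10am, Rivera→Section 2pm, Delgado→Section 1pm, Osei→Section 4pm, Ivanova→Section 3pm, Mendoza→Section 11am = 427 points.
Ivanova's own top section is Section 10am (86 points), but forcing Ivanova→Section 10am and reassigning the rest optimally gives only 416 points — worse by 12.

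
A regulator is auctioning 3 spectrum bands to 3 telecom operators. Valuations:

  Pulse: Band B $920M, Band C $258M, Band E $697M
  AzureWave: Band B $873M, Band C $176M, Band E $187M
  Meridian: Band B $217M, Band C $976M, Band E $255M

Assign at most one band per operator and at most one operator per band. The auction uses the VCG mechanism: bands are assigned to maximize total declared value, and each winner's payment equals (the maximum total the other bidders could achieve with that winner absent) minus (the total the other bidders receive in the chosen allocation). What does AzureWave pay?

Efficient allocation: Pulse→Band E ($697M), AzureWave→Band B ($873M), Meridian→Band C ($976M); total welfare W = $2546M.
AzureWave receives Band B at value $873M, so the others get W − 873 = $1673M.
Without AzureWave: best allocation of the remaining 2 bidders over all 3 bands is Pulse→Band B ($920M), Meridian→Band C ($976M), total $1896M.
VCG payment = (others' best without AzureWave) − (others' welfare with AzureWave) = 1896 − 1673 = $223M.

AzureWave pays $223M.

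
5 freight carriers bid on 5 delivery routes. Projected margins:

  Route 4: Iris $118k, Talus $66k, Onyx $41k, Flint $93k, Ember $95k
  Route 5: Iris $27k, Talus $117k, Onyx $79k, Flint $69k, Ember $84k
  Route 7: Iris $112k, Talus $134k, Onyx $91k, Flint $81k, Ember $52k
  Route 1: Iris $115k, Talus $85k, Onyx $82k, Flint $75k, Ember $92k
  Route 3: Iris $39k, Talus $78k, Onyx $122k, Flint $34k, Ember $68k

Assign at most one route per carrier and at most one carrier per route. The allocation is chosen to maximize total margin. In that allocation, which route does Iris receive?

Iris receives Route 1.

Optimal: Iris→Route 1 ($115k), Talus→Route 7 ($134k), Onyx→Route 3 ($122k), Flint→Route 4 ($93k), Ember→Route 5 ($84k) — total 115+134+122+93+84 = $548k.
Max-entry greedy (repeatedly take the single best remaining cell) gives $535k, worse by 13.
Next-best assignment: Iris→Route 7, Talus→Route 5, Onyx→Route 3, Flint→Route 4, Ember→Route 1 = $536k.
No other one-to-one assignment exceeds $548k.
Iris's own top route is Route 4 ($118k), but forcing Iris→Route 4 and reassigning the rest optimally gives only $535k — worse by 13.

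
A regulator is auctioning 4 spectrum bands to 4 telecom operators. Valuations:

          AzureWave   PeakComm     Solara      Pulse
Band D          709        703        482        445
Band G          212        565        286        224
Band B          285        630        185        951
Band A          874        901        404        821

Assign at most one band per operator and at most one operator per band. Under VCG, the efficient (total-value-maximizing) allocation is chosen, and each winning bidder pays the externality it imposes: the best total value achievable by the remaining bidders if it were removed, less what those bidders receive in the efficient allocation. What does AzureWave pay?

AzureWave pays $336M.

Efficient allocation: AzureWave→Band A ($874M), PeakComm→Band G ($565M), Solara→Band D ($482M), Pulse→Band B ($951M); total welfare W = $2872M.
AzureWave receives Band A at value $874M, so the others get W − 874 = $1998M.
Without AzureWave: best allocation of the remaining 3 bidders over all 4 bands is PeakComm→Band A ($901M), Solara→Band D ($482M), Pulse→Band B ($951M), total $2334M.
VCG payment = (others' best without AzureWave) − (others' welfare with AzureWave) = 2334 − 1998 = $336M.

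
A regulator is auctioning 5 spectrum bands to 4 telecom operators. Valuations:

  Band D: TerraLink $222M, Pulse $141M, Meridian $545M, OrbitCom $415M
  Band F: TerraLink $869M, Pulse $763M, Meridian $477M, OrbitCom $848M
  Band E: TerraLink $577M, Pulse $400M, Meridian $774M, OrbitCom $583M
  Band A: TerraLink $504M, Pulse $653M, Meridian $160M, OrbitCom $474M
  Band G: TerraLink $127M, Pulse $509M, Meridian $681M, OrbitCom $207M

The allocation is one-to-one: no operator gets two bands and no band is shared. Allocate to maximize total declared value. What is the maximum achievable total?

Maximum total: $2786M

This is a one-to-one assignment (maximum-weight bipartite matching).
Optimal: TerraLink→Band F ($869M), Pulse→Band A ($653M), Meridian→Band G ($681M), OrbitCom→Band E ($583M) — total 869+653+681+583 = $2786M.
Column-greedy (each band in turn goes to its best remaining operator) gives $2650M, worse by 136.
Swapping TerraLink↔Pulse (TerraLink→Band A $504M, Pulse→Band F $763M) loses 255.
Checked against all permutations: $2786M is optimal.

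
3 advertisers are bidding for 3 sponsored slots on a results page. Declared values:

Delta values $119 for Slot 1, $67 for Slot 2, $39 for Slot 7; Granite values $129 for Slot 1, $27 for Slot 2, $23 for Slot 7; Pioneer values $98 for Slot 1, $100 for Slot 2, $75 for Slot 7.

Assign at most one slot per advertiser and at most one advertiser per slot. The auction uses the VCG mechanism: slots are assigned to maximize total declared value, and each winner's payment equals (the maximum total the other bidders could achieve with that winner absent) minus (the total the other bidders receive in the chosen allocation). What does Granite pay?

Efficient allocation: Delta→Slot 2 ($67), Granite→Slot 1 ($129), Pioneer→Slot 7 ($75); total welfare W = $271.
Granite receives Slot 1 at value $129, so the others get W − 129 = $142.
Without Granite: best allocation of the remaining 2 bidders over all 3 slots is Delta→Slot 1 ($119), Pioneer→Slot 2 ($100), total $219.
VCG payment = (others' best without Granite) − (others' welfare with Granite) = 219 − 142 = $77.

Granite pays $77.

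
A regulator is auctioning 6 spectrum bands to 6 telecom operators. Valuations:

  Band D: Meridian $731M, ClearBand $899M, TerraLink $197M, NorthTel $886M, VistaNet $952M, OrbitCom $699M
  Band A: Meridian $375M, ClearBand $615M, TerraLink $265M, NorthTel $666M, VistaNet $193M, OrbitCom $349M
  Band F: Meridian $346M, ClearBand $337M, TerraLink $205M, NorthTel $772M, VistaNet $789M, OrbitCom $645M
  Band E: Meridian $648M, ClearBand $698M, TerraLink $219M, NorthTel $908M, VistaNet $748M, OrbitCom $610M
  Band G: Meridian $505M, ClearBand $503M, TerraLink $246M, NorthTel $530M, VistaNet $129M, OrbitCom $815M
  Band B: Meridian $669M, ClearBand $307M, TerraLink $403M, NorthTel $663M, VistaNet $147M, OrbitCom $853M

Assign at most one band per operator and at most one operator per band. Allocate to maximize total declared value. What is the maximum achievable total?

Maximum total: $4345M

Optimal: Meridian→Band B ($669M), ClearBand→Band D ($899M), TerraLink→Band A ($265M), NorthTel→Band E ($908M), VistaNet→Band F ($789M), OrbitCom→Band G ($815M) — total 669+899+265+908+789+815 = $4345M.
Checked against all permutations: $4345M is optimal.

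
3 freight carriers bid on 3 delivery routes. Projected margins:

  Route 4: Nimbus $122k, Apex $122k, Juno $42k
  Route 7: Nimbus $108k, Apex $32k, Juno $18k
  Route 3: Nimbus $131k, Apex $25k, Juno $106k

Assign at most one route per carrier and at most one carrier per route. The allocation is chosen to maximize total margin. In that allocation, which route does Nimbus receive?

Nimbus receives Route 7.

This is a one-to-one assignment (maximum-weight bipartite matching).
Optimal: Nimbus→Route 7 ($108k), Apex→Route 4 ($122k), Juno→Route 3 ($106k) — total 108+122+106 = $336k.
Every other assignment is strictly worse.
Nimbus's own top route is Route 3 ($131k), but forcing Nimbus→Route 3 and reassigning the rest optimally gives only $271k — worse by 65.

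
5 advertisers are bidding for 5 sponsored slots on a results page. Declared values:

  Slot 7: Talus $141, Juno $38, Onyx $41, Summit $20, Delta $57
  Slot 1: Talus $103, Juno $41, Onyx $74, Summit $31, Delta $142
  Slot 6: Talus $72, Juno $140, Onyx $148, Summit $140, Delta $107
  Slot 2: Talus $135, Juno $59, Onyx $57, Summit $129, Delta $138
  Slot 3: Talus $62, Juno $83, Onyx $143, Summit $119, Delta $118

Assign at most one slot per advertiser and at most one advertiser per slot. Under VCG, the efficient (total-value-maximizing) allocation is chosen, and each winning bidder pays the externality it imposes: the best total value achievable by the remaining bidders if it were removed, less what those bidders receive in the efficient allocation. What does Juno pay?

Juno pays $11.

Efficient allocation: Talus→Slot 7 ($141), Juno→Slot 6 ($140), Onyx→Slot 3 ($143), Summit→Slot 2 ($129), Delta→Slot 1 ($142); total welfare W = $695.
Juno receives Slot 6 at value $140, so the others get W − 140 = $555.
Without Juno: best allocation of the remaining 4 bidders over all 5 slots is Talus→Slot 7 ($141), Onyx→Slot 3 ($143), Summit→Slot 6 ($140), Delta→Slot 1 ($142), total $566.
VCG payment = (others' best without Juno) − (others' welfare with Juno) = 566 − 555 = $11.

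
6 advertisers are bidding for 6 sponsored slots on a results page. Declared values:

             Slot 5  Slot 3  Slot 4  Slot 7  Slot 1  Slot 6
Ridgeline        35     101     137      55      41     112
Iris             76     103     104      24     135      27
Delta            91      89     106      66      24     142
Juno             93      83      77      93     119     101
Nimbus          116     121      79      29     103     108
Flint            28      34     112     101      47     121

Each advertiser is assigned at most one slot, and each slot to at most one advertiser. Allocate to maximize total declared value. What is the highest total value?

Max total: $729

Optimal: Ridgeline→Slot 4 ($137), Iris→Slot 1 ($135), Delta→Slot 6 ($142), Juno→Slot 5 ($93), Nimbus→Slot 3 ($121), Flint→Slot 7 ($101) — total 137+135+142+93+121+101 = $729.
Column-greedy (each slot in turn goes to its best remaining advertiser) gives $718, worse by 11.
Next-best assignment: Ridgeline→Slot 4, Iris→Slot 3, Delta→Slot 6, Juno→Slot 1, Nimbus→Slot 5, Flint→Slot 7 = $718.
Every other assignment is strictly worse.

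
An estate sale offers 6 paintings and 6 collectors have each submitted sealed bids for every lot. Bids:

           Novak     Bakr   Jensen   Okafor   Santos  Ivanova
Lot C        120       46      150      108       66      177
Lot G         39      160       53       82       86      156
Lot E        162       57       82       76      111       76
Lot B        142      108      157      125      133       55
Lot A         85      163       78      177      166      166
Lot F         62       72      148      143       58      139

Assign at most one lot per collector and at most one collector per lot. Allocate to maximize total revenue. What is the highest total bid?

Maximum total: $965

Optimal: Novak→Lot E ($162), Bakr→Lot G ($160), Jensen→Lot B ($157), Okafor→Lot F ($143), Santos→Lot A ($166), Ivanova→Lot C ($177) — total 162+160+157+143+166+177 = $965.
Row-greedy (each collector in turn takes its best remaining lot) gives $888, worse by 77.
Next-best assignment: Novak→Lot E, Bakr→Lot G, Jensen→Lot F, Okafor→Lot A, Santos→Lot B, Ivanova→Lot C = $957.
No other one-to-one assignment exceeds $965.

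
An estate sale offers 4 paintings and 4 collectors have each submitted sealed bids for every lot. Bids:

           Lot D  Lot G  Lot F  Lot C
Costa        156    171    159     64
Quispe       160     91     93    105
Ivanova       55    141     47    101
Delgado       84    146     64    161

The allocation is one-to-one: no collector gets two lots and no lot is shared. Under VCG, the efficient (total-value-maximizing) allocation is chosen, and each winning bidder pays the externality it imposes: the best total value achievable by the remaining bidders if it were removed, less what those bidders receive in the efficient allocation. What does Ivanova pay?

Ivanova pays $12.

Efficient allocation: Costa→Lot F ($159), Quispe→Lot D ($160), Ivanova→Lot G ($141), Delgado→Lot C ($161); total welfare W = $621.
Ivanova receives Lot G at value $141, so the others get W − 141 = $480.
Without Ivanova: best allocation of the remaining 3 bidders over all 4 lots is Costa→Lot G ($171), Quispe→Lot D ($160), Delgado→Lot C ($161), total $492.
VCG payment = (others' best without Ivanova) − (others' welfare with Ivanova) = 492 − 480 = $12.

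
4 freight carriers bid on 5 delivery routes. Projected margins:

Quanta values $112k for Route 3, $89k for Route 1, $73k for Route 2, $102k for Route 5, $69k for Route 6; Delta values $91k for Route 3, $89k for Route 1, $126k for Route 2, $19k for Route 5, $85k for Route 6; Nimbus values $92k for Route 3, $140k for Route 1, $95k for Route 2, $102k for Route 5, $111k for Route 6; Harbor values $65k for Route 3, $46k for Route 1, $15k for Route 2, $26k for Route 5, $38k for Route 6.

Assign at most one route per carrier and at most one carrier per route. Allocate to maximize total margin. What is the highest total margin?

Maximum total: $433k

This is the linear assignment problem.
Optimal: Quanta→Route 5 ($102k), Delta→Route 2 ($126k), Nimbus→Route 1 ($140k), Harbor→Route 3 ($65k) — total 102+126+140+65 = $433k.
Column-greedy (each route in turn goes to its best remaining carrier) gives $404k, worse by 29.
Swapping Delta↔Nimbus (Delta→Route 1 $89k, Nimbus→Route 2 $95k) loses 82.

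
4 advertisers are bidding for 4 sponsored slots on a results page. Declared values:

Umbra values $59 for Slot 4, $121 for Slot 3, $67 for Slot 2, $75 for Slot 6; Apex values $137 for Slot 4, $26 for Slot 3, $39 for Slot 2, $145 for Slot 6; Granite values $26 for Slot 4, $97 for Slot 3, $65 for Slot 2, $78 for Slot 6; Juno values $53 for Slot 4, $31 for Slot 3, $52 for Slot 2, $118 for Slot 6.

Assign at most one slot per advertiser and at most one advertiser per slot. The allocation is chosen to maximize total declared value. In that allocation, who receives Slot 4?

This is a one-to-one assignment (maximum-weight bipartite matching).
Optimal: Umbra→Slot 3 ($121), Apex→Slot 4 ($137), Granite→Slot 2 ($65), Juno→Slot 6 ($118) — total 121+137+65+118 = $441.
Row-greedy (each advertiser in turn takes its best remaining slot) gives $384, worse by 57.
Swapping Apex↔Granite (Apex→Slot 2 $39, Granite→Slot 4 $26) loses 137.
Apex's own top slot is Slot 6 ($145), but forcing Apex→Slot 6 and reassigning the rest optimally gives only $384 — worse by 57.

Apex receives Slot 4.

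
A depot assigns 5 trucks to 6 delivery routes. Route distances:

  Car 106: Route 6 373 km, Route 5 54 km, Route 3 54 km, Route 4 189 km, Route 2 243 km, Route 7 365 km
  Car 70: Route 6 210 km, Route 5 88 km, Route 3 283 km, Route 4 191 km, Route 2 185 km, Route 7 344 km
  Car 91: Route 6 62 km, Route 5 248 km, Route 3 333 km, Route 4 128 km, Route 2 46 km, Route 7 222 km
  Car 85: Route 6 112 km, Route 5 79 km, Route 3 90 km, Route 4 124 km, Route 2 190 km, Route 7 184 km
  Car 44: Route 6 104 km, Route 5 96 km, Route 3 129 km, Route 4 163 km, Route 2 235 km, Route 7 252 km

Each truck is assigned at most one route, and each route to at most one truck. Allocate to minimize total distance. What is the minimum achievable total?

Min total: 416 km

Treat this as an assignment problem: match each truck to one route.
Optimal: Car 106→Route 3 (54 km), Car 70→Route 5 (88 km), Car 91→Route 2 (46 km), Car 85→Route 4 (124 km), Car 44→Route 6 (104 km) — total 54+88+46+124+104 = 416 km.
Min-entry greedy (repeatedly take the single cheapest remaining cell) gives 485 km, worse by 69.
Swapping Car 70↔Car 106 (Car 70→Route 3 283 km, Car 106→Route 5 54 km) adds 195.
No other one-to-one assignment undercuts 416 km.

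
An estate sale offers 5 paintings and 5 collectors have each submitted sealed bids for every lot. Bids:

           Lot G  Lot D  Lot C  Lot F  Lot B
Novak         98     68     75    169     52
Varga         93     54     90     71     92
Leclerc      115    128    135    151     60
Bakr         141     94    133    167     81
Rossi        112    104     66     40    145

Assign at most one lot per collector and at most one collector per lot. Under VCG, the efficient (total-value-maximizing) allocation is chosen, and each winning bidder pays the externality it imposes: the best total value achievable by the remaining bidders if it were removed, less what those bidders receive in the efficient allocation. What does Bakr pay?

Bakr pays $10.

Efficient allocation: Novak→Lot F ($169), Varga→Lot C ($90), Leclerc→Lot D ($128), Bakr→Lot G ($141), Rossi→Lot B ($145); total welfare W = $673.
Bakr receives Lot G at value $141, so the others get W − 141 = $532.
Without Bakr: best allocation of the remaining 4 bidders over all 5 lots is Novak→Lot F ($169), Varga→Lot G ($93), Leclerc→Lot C ($135), Rossi→Lot B ($145), total $542.
VCG payment = (others' best without Bakr) − (others' welfare with Bakr) = 542 − 532 = $10.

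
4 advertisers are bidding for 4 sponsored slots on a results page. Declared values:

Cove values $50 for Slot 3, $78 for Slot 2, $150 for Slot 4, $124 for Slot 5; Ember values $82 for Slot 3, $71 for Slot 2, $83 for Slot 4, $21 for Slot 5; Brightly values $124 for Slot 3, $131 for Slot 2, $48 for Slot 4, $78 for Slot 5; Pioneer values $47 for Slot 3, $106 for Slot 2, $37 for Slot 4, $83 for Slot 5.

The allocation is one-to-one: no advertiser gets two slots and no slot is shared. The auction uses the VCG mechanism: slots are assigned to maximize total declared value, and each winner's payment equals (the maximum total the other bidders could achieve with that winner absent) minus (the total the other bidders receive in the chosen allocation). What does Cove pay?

Cove pays $17.

Efficient allocation: Cove→Slot 4 ($150), Ember→Slot 3 ($82), Brightly→Slot 2 ($131), Pioneer→Slot 5 ($83); total welfare W = $446.
Cove receives Slot 4 at value $150, so the others get W − 150 = $296.
Without Cove: best allocation of the remaining 3 bidders over all 4 slots is Ember→Slot 4 ($83), Brightly→Slot 3 ($124), Pioneer→Slot 2 ($106), total $313.
VCG payment = (others' best without Cove) − (others' welfare with Cove) = 313 − 296 = $17.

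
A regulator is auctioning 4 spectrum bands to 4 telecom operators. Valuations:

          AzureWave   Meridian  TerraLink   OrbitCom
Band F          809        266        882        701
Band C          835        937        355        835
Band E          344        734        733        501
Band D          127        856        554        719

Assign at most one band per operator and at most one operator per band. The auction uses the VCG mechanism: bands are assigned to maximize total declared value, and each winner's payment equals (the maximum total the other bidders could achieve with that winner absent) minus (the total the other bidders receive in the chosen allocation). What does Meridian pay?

Meridian pays $59M.

Efficient allocation: AzureWave→Band F ($809M), Meridian→Band D ($856M), TerraLink→Band E ($733M), OrbitCom→Band C ($835M); total welfare W = $3233M.
Meridian receives Band D at value $856M, so the others get W − 856 = $2377M.
Without Meridian: best allocation of the remaining 3 bidders over all 4 bands is AzureWave→Band C ($835M), TerraLink→Band F ($882M), OrbitCom→Band D ($719M), total $2436M.
VCG payment = (others' best without Meridian) − (others' welfare with Meridian) = 2436 − 2377 = $59M.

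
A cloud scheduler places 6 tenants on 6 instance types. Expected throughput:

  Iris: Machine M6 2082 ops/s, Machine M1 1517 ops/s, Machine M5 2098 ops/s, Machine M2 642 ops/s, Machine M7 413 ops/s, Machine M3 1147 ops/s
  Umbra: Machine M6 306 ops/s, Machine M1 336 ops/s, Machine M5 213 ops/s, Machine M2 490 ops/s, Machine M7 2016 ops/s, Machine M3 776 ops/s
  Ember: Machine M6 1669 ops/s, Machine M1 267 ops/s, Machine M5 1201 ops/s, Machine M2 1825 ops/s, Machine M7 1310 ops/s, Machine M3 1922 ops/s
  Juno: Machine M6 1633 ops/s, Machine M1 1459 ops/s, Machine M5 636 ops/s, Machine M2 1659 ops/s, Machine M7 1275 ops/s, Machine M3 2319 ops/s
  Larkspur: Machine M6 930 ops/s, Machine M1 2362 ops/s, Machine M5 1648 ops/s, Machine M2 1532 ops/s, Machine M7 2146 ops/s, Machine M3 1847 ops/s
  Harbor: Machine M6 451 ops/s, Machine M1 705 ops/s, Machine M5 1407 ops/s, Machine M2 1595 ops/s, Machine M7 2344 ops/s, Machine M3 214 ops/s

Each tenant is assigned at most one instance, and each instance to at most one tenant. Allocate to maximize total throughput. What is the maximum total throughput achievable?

Max total: 12059 ops/s

This is the linear assignment problem.
Optimal: Iris→Machine M5 (2098 ops/s), Umbra→Machine M7 (2016 ops/s), Ember→Machine M6 (1669 ops/s), Juno→Machine M3 (2319 ops/s), Larkspur→Machine M1 (2362 ops/s), Harbor→Machine M2 (1595 ops/s) — total 2098+2016+1669+2319+2362+1595 = 12059 ops/s.
Column-greedy (each instance in turn goes to its best remaining tenant) gives 12011 ops/s, worse by 48.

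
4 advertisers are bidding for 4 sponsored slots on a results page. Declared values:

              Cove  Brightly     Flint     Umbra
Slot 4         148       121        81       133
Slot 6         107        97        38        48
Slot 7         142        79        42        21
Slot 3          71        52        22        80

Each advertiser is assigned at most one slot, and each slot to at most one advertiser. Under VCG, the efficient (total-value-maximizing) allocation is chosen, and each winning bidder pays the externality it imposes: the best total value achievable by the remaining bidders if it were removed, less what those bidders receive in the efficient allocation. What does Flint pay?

Flint pays $53.

Efficient allocation: Cove→Slot 7 ($142), Brightly→Slot 6 ($97), Flint→Slot 4 ($81), Umbra→Slot 3 ($80); total welfare W = $400.
Flint receives Slot 4 at value $81, so the others get W − 81 = $319.
Without Flint: best allocation of the remaining 3 bidders over all 4 slots is Cove→Slot 7 ($142), Brightly→Slot 6 ($97), Umbra→Slot 4 ($133), total $372.
VCG payment = (others' best without Flint) − (others' welfare with Flint) = 372 − 319 = $53.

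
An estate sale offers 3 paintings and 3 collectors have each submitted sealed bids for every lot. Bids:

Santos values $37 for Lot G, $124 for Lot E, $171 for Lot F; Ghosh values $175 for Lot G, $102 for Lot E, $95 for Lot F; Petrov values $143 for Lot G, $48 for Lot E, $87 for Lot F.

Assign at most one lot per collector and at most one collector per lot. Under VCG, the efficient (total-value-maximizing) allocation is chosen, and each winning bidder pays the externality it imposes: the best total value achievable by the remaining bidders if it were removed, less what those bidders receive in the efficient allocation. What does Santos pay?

Efficient allocation: Santos→Lot F ($171), Ghosh→Lot E ($102), Petrov→Lot G ($143); total welfare W = $416.
Santos receives Lot F at value $171, so the others get W − 171 = $245.
Without Santos: best allocation of the remaining 2 bidders over all 3 lots is Ghosh→Lot G ($175), Petrov→Lot F ($87), total $262.
VCG payment = (others' best without Santos) − (others' welfare with Santos) = 262 − 245 = $17.

Santos pays $17.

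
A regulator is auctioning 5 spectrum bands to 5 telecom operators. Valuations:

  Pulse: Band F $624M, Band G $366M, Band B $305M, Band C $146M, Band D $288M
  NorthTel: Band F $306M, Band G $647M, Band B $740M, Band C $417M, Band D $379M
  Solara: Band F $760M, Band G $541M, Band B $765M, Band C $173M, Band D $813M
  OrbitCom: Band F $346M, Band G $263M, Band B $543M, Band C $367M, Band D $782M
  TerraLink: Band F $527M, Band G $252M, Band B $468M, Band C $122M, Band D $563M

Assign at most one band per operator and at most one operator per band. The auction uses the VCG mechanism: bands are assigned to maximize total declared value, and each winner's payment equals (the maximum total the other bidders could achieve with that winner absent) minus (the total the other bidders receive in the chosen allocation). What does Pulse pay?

Efficient allocation: Pulse→Band F ($624M), NorthTel→Band G ($647M), Solara→Band B ($765M), OrbitCom→Band C ($367M), TerraLink→Band D ($563M); total welfare W = $2966M.
Pulse receives Band F at value $624M, so the others get W − 624 = $2342M.
Without Pulse: best allocation of the remaining 4 bidders over all 5 bands is NorthTel→Band G ($647M), Solara→Band B ($765M), OrbitCom→Band D ($782M), TerraLink→Band F ($527M), total $2721M.
VCG payment = (others' best without Pulse) − (others' welfare with Pulse) = 2721 − 2342 = $379M.

Pulse pays $379M.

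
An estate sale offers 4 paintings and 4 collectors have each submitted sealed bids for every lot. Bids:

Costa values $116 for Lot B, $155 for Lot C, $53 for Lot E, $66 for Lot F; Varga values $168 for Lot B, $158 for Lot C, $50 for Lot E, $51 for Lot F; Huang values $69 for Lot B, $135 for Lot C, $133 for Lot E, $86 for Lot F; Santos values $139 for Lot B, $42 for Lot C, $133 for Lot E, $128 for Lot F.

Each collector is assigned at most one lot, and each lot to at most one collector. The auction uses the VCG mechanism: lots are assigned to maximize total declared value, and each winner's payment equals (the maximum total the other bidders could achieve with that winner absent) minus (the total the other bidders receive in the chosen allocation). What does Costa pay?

Costa pays $7.

Efficient allocation: Costa→Lot C ($155), Varga→Lot B ($168), Huang→Lot E ($133), Santos→Lot F ($128); total welfare W = $584.
Costa receives Lot C at value $155, so the others get W − 155 = $429.
Without Costa: best allocation of the remaining 3 bidders over all 4 lots is Varga→Lot B ($168), Huang→Lot C ($135), Santos→Lot E ($133), total $436.
VCG payment = (others' best without Costa) − (others' welfare with Costa) = 436 − 429 = $7.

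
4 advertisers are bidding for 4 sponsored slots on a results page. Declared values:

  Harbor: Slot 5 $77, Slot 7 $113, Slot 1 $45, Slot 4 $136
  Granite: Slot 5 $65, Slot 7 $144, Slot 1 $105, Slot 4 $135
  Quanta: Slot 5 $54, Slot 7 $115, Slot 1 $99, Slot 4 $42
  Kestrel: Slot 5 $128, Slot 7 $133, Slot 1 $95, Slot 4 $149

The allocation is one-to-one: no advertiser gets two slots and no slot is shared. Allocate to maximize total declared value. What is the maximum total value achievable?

This is a one-to-one assignment (maximum-weight bipartite matching).
Optimal: Harbor→Slot 4 ($136), Granite→Slot 7 ($144), Quanta→Slot 1 ($99), Kestrel→Slot 5 ($128) — total 136+144+99+128 = $507.
Max-entry greedy (repeatedly take the single best remaining cell) gives $469, worse by 38.
Next-best assignment: Harbor→Slot 4, Granite→Slot 1, Quanta→Slot 7, Kestrel→Slot 5 = $484.
Checked against all permutations: $507 is optimal.

Maximum total: $507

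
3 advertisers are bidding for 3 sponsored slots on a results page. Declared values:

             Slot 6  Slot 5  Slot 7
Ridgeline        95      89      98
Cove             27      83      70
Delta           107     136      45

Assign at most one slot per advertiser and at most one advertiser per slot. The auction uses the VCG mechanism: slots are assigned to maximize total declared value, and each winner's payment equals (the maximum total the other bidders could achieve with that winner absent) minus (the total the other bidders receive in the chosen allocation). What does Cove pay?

Efficient allocation: Ridgeline→Slot 6 ($95), Cove→Slot 7 ($70), Delta→Slot 5 ($136); total welfare W = $301.
Cove receives Slot 7 at value $70, so the others get W − 70 = $231.
Without Cove: best allocation of the remaining 2 bidders over all 3 slots is Ridgeline→Slot 7 ($98), Delta→Slot 5 ($136), total $234.
VCG payment = (others' best without Cove) − (others' welfare with Cove) = 234 − 231 = $3.

Cove pays $3.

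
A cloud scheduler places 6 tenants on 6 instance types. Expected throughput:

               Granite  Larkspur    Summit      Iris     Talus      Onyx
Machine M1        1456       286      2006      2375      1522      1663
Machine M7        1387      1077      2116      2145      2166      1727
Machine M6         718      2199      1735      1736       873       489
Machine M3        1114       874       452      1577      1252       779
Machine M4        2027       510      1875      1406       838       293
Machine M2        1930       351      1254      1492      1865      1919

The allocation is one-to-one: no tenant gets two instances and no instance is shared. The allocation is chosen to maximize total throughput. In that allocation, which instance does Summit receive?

Optimal: Granite→Machine M4 (2027 ops/s), Larkspur→Machine M6 (2199 ops/s), Summit→Machine M1 (2006 ops/s), Iris→Machine M3 (1577 ops/s), Talus→Machine M7 (2166 ops/s), Onyx→Machine M2 (1919 ops/s) — total 2027+2199+2006+1577+2166+1919 = 11894 ops/s.
Max-entry greedy (repeatedly take the single best remaining cell) gives 11138 ops/s, worse by 756.
Swapping Summit↔Larkspur (Summit→Machine M6 1735 ops/s, Larkspur→Machine M1 286 ops/s) loses 2184.
Summit's own top instance is Machine M7 (2116 ops/s), but forcing Summit→Machine M7 and reassigning the rest optimally gives only 11888 ops/s — worse by 6.

Summit receives Machine M1.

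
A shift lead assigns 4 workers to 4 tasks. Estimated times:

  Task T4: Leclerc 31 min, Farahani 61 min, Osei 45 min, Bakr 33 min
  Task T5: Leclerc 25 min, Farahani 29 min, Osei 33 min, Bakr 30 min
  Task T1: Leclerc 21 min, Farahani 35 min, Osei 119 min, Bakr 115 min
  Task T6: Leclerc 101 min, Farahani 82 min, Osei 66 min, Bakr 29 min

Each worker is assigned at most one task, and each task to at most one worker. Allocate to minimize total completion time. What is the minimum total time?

Optimal: Leclerc→Task T1 (21 min), Farahani→Task T5 (29 min), Osei→Task T4 (45 min), Bakr→Task T6 (29 min) — total 21+29+45+29 = 124 min.
Column-greedy (each task in turn goes to its cheapest remaining worker) gives 241 min, worse by 117.
Swapping Leclerc↔Farahani (Leclerc→Task T5 25 min, Farahani→Task T1 35 min) adds 10.
No other one-to-one assignment undercuts 124 min.

Min total: 124 min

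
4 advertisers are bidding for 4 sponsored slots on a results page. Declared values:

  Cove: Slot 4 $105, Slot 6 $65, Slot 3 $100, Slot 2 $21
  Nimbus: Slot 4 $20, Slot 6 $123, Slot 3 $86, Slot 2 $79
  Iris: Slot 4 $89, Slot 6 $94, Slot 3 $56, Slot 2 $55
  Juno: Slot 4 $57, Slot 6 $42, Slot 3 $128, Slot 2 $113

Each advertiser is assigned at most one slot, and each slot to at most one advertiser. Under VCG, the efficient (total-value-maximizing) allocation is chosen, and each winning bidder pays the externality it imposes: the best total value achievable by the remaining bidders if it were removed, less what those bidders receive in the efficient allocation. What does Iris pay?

Iris pays $20.

Efficient allocation: Cove→Slot 3 ($100), Nimbus→Slot 6 ($123), Iris→Slot 4 ($89), Juno→Slot 2 ($113); total welfare W = $425.
Iris receives Slot 4 at value $89, so the others get W − 89 = $336.
Without Iris: best allocation of the remaining 3 bidders over all 4 slots is Cove→Slot 4 ($105), Nimbus→Slot 6 ($123), Juno→Slot 3 ($128), total $356.
VCG payment = (others' best without Iris) − (others' welfare with Iris) = 356 − 336 = $20.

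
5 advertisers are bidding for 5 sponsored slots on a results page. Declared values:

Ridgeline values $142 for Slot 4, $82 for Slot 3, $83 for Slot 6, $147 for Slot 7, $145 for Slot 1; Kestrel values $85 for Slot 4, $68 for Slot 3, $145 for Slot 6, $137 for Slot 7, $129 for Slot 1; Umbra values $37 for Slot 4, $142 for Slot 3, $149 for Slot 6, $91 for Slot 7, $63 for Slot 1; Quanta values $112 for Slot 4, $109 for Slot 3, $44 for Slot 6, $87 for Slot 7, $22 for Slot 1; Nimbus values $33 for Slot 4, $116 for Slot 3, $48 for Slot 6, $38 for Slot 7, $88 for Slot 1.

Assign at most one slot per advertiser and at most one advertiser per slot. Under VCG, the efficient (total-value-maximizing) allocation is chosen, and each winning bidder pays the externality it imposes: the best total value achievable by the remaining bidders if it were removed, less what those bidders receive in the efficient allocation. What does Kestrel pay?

Kestrel pays $2.

Efficient allocation: Ridgeline→Slot 1 ($145), Kestrel→Slot 7 ($137), Umbra→Slot 6 ($149), Quanta→Slot 4 ($112), Nimbus→Slot 3 ($116); total welfare W = $659.
Kestrel receives Slot 7 at value $137, so the others get W − 137 = $522.
Without Kestrel: best allocation of the remaining 4 bidders over all 5 slots is Ridgeline→Slot 7 ($147), Umbra→Slot 6 ($149), Quanta→Slot 4 ($112), Nimbus→Slot 3 ($116), total $524.
VCG payment = (others' best without Kestrel) − (others' welfare with Kestrel) = 524 − 522 = $2.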